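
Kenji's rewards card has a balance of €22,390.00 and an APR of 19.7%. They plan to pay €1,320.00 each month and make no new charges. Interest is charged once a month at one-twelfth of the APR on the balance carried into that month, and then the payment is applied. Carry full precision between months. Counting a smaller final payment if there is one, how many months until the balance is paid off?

Monthly rate r = 19.7%/12 = 1.64167% = 0.0164167.
Recurrence: B ← B·(1+r) − €1,320.00.
Month 1: interest €367.57; balance after payment €21,437.57.
Month 2: interest €351.93; balance after payment €20,469.50.
Closed form: n = −ln(1 − rB₀/P)/ln(1+r) = −ln(0.72154)/ln(1.01642) ≈ 20.043, so the balance reaches zero during payment 21.

21 months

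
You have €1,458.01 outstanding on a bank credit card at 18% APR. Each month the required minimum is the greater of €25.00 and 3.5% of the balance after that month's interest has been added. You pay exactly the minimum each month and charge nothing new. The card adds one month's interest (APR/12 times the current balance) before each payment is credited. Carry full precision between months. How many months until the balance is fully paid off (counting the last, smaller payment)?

72 months

Monthly rate r = 18%/12 = 1.5% = 0.015.
While 3.5% of the post-interest balance exceeds €25.00, each month B ← (B·(1+r))·(1 − 0.035), i.e. B shrinks by the factor (1+r)·0.965 = 0.97947.
This holds for months 1–36. Entering month 37 the balance is €691.07; 3.5% of the post-interest balance is now below €25.00, so the flat €25.00 minimum applies from here.
From month 37 a fixed €25.00 at rate r clears €691.07 in 36 more payments. Total: 36 + 36 = 72 months.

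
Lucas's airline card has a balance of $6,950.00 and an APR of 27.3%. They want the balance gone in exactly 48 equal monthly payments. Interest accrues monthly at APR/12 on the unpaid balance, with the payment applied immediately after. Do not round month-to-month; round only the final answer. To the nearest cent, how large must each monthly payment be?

Monthly rate r = 27.3%/12 = 2.275% = 0.02275.
Level-payment amortization: P = B₀·r / (1 − (1+r)^(−n)) = 6950.00·0.02275 / (1 − 1.02275^(−48)).
Denominator 1 − (1+r)^(−48) = 0.660324231.
P = 158.112 / 0.660324231 ≈ 239.45.

$239.45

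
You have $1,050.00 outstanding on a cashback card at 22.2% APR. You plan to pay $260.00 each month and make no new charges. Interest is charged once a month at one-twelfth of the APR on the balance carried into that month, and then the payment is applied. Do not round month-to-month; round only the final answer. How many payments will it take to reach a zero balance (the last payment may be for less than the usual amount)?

5 payments

Monthly rate r = 22.2%/12 = 1.85% = 0.0185.
Recurrence: B ← B·(1+r) − $260.00.
Month 1: interest $19.43; balance after payment $809.42.
Month 2: interest $14.97; balance after payment $564.40.
Month 3: interest $10.44; balance after payment $314.84.
Month 4: interest $5.82; balance after payment $60.67.
Month 5: interest $1.12; balance after payment $0.00.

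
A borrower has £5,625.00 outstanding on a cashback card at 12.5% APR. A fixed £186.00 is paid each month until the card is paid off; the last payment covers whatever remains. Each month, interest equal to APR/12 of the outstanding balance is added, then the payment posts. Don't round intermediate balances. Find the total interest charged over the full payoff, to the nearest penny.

Monthly rate r = 12.5%/12 = 1.04167% = 0.0104167.
Payoff takes n = ⌈−ln(1 − rB₀/P)/ln(1+r)⌉ = ⌈36.512⌉ = 37 payments; the last is £95.47.
Total paid = 36·£186.00 + £95.47 = £6,791.47.
Total interest = total paid − principal = £6,791.47 − £5,625.00 = £1,166.47.

£1,166.47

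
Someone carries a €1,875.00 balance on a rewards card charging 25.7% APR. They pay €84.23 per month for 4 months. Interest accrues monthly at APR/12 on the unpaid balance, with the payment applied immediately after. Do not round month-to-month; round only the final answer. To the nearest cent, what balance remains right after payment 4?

Monthly rate r = 25.7%/12 = 2.14167% = 0.0214167.
Each month: B ← B·(1+r) − €84.23.
Month 1: interest €40.16; balance after payment €1,830.93.
Month 2: interest €39.21; balance after payment €1,785.91.
Month 3: interest €38.25; balance after payment €1,739.93.
Month 4: interest €37.26; balance after payment €1,692.96.

€1,692.96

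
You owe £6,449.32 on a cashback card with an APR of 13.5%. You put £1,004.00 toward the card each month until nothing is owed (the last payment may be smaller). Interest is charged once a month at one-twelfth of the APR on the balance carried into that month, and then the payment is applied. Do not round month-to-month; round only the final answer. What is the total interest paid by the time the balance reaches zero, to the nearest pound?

Monthly rate r = 13.5%/12 = 1.125% = 0.01125.
Payoff takes n = ⌈−ln(1 − rB₀/P)/ln(1+r)⌉ = ⌈6.705⌉ = 7 payments; the last is £708.98.
Total paid = 6·£1,004.00 + £708.98 = £6,732.98.
Total interest = total paid − principal = £6,732.98 − £6,449.32 = £283.66.

£284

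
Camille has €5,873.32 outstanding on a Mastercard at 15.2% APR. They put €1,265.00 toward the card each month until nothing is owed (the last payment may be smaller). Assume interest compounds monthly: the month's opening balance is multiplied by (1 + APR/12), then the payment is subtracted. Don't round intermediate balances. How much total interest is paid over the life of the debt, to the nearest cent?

€219.24

Monthly rate r = 15.2%/12 = 1.26667% = 0.0126667.
Payoff takes n = ⌈−ln(1 − rB₀/P)/ln(1+r)⌉ = ⌈4.815⌉ = 5 payments; the last is €1,032.56.
Total paid = 4·€1,265.00 + €1,032.56 = €6,092.56.
Total interest = total paid − principal = €6,092.56 − €5,873.32 = €219.24.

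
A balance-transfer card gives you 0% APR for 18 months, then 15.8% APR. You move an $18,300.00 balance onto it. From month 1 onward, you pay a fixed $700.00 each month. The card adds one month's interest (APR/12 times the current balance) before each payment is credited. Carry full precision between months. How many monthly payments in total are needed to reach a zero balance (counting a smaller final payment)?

27 months

Promo months 1–18 at r₀ = 0%/12 = 0; months 19+ at r₁ = 15.8%/12 = 0.0131667.
After month 18 (no interest yet): B = $18,300.00 − 18·$700.00 = $5,700.00.
Then at r₁ with $700.00/mo: n₂ = −ln(1 − r₁·B/P)/ln(1+r₁) ≈ 8.67 → 9 more payments.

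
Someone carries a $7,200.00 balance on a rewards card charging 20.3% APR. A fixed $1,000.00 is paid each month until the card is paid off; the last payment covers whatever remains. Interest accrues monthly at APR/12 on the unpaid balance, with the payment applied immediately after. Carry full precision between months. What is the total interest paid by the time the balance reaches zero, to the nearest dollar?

Monthly rate r = 20.3%/12 = 1.69167% = 0.0169167.
Payoff takes n = ⌈−ln(1 − rB₀/P)/ln(1+r)⌉ = ⌈7.742⌉ = 8 payments; the last is $744.05.
Total paid = 7·$1,000.00 + $744.05 = $7,744.05.
Total interest = total paid − principal = $7,744.05 − $7,200.00 = $544.05.

$544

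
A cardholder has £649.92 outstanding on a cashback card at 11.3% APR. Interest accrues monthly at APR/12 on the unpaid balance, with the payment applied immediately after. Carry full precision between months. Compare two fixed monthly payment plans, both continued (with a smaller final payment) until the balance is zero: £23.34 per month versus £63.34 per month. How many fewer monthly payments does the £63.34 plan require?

22 fewer payments

Monthly rate r = 11.3%/12 = 0.941667% = 0.00941667.
At £23.34/mo: n = ⌈−ln(1 − rB₀/P)/ln(1+r)⌉ = 33 payments (last £10.43); total interest = total paid − £649.92 = £107.39.
At £63.34/mo: 11 payments (last £53.35); total interest £36.83.
Payments saved = 33 − 11 = 22.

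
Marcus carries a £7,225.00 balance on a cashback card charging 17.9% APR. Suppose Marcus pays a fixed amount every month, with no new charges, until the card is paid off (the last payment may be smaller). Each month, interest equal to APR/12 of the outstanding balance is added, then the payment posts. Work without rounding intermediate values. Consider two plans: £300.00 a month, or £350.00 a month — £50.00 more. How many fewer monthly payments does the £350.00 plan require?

6 fewer payments

Monthly rate r = 17.9%/12 = 1.49167% = 0.0149167.
At £300.00/mo: n = ⌈−ln(1 − rB₀/P)/ln(1+r)⌉ = 31 payments (last £18.56); total interest = total paid − £7,225.00 = £1,793.56.
At £350.00/mo: 25 payments (last £300.55); total interest £1,475.55.
Payments saved = 31 − 25 = 6.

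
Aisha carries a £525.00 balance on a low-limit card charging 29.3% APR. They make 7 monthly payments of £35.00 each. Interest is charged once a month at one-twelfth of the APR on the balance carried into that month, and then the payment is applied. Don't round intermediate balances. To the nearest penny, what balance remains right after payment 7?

£357.88

Monthly rate r = 29.3%/12 = 2.44167% = 0.0244167.
Each month: B ← B·(1+r) − £35.00.
Month 1: interest £12.82; balance after payment £502.82.
Month 2: interest £12.28; balance after payment £480.10.
Month 3: interest £11.72; balance after payment £456.82.
Month 4: interest £11.15; balance after payment £432.97.
Month 5: interest £10.57; balance after payment £408.54.
Month 6: interest £9.98; balance after payment £383.52.
Month 7: interest £9.36; balance after payment £357.88.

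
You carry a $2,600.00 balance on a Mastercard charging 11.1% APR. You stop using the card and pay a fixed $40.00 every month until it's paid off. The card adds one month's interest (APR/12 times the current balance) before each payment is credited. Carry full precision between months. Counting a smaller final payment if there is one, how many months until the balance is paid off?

Monthly rate r = 11.1%/12 = 0.925% = 0.00925.
Recurrence: B ← B·(1+r) − $40.00.
Month 1: interest $24.05; balance after payment $2,584.05.
Month 2: interest $23.90; balance after payment $2,567.95.
Closed form: n = −ln(1 − rB₀/P)/ln(1+r) = −ln(0.39875)/ln(1.00925) ≈ 99.856, so the balance reaches zero during payment 100.

100 months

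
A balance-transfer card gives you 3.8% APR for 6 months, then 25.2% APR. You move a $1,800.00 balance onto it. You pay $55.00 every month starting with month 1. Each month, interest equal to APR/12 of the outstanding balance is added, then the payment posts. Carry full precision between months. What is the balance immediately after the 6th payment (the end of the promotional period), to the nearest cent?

Promo months 1–6 at r₀ = 3.8%/12 = 0.00316667; months 7+ at r₁ = 25.2%/12 = 0.021.
After month 6: iterate B ← B·(1+r₀) − $55.00 for 6 months → $1,501.85.

$1,501.85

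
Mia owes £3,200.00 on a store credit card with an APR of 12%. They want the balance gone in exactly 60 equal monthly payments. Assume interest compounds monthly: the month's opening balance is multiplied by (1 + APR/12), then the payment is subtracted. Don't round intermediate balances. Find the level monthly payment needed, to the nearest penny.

Monthly rate r = 12%/12 = 1% = 0.01.
Level-payment amortization: P = B₀·r / (1 − (1+r)^(−n)) = 3200.00·0.01 / (1 − 1.01^(−60)).
Denominator 1 − (1+r)^(−60) = 0.449550384.
P = 32 / 0.449550384 ≈ 71.18.

£71.18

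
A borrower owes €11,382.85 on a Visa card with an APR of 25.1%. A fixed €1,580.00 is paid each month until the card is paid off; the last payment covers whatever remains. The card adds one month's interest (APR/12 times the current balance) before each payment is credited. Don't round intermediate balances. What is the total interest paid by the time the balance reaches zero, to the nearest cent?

€1,085.07

Monthly rate r = 25.1%/12 = 2.09167% = 0.0209167.
Payoff takes n = ⌈−ln(1 − rB₀/P)/ln(1+r)⌉ = ⌈7.890⌉ = 8 payments; the last is €1,407.92.
Total paid = 7·€1,580.00 + €1,407.92 = €12,467.92.
Total interest = total paid − principal = €12,467.92 − €11,382.85 = €1,085.07.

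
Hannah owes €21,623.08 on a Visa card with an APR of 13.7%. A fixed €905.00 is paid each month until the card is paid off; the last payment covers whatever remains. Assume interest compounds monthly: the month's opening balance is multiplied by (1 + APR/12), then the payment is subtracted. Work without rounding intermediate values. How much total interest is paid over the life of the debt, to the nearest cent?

€3,770.37

Monthly rate r = 13.7%/12 = 1.14167% = 0.0114167.
Payoff takes n = ⌈−ln(1 − rB₀/P)/ln(1+r)⌉ = ⌈28.059⌉ = 29 payments; the last is €53.45.
Total paid = 28·€905.00 + €53.45 = €25,393.45.
Total interest = total paid − principal = €25,393.45 − €21,623.08 = €3,770.37.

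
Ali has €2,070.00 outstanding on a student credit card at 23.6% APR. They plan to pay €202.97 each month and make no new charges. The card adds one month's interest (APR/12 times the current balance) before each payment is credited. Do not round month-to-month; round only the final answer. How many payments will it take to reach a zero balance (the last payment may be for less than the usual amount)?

12 months

Monthly rate r = 23.6%/12 = 1.96667% = 0.0196667.
Recurrence: B ← B·(1+r) − €202.97.
Month 1: interest €40.71; balance after payment €1,907.74.
Month 2: interest €37.52; balance after payment €1,742.29.
Closed form: n = −ln(1 − rB₀/P)/ln(1+r) = −ln(0.79943)/ln(1.01967) ≈ 11.494, so the balance reaches zero during payment 12.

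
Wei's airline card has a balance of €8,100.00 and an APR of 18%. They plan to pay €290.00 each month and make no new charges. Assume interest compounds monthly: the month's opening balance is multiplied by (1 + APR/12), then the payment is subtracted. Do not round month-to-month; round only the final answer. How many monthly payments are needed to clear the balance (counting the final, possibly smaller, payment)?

Monthly rate r = 18%/12 = 1.5% = 0.015.
Recurrence: B ← B·(1+r) − €290.00.
Month 1: interest €121.50; balance after payment €7,931.50.
Month 2: interest €118.97; balance after payment €7,760.47.
Closed form: n = −ln(1 − rB₀/P)/ln(1+r) = −ln(0.58103)/ln(1.015) ≈ 36.467, so the balance reaches zero during payment 37.

37 months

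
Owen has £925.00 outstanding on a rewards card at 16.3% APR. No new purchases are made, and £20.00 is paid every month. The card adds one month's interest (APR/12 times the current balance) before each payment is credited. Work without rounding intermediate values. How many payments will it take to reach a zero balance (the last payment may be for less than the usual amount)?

74 months

Monthly rate r = 16.3%/12 = 1.35833% = 0.0135833.
Recurrence: B ← B·(1+r) − £20.00.
Month 1: interest £12.56; balance after payment £917.56.
Month 2: interest £12.46; balance after payment £910.03.
Closed form: n = −ln(1 − rB₀/P)/ln(1+r) = −ln(0.37177)/ln(1.01358) ≈ 73.339, so the balance reaches zero during payment 74.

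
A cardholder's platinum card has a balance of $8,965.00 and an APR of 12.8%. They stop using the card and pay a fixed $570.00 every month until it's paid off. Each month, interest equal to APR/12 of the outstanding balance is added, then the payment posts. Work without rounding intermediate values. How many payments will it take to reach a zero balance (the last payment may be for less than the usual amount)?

18 payments

Monthly rate r = 12.8%/12 = 1.06667% = 0.0106667.
Recurrence: B ← B·(1+r) − $570.00.
Month 1: interest $95.63; balance after payment $8,490.63.
Month 2: interest $90.57; balance after payment $8,011.19.
Closed form: n = −ln(1 − rB₀/P)/ln(1+r) = −ln(0.83223)/ln(1.01067) ≈ 17.308, so the balance reaches zero during payment 18.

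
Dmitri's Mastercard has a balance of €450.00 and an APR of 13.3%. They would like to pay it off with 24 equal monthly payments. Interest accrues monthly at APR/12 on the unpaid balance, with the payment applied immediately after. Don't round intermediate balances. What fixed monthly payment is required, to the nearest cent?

Monthly rate r = 13.3%/12 = 1.10833% = 0.0110833.
Level-payment amortization: P = B₀·r / (1 − (1+r)^(−n)) = 450.00·0.0110833 / (1 − 1.01108^(−24)).
Denominator 1 − (1+r)^(−24) = 0.232438536.
P = 4.9875 / 0.232438536 ≈ 21.46.

€21.46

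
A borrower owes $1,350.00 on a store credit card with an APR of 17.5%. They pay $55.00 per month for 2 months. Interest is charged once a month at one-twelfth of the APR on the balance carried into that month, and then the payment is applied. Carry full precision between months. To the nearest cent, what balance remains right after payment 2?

$1,278.86

Monthly rate r = 17.5%/12 = 1.45833% = 0.0145833.
Each month: B ← B·(1+r) − $55.00.
Month 1: interest $19.69; balance after payment $1,314.69.
Month 2: interest $19.17; balance after payment $1,278.86.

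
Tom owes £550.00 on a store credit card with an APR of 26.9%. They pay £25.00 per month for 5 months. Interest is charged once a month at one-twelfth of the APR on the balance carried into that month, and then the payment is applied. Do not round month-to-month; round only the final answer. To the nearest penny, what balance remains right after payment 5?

£483.74

Monthly rate r = 26.9%/12 = 2.24167% = 0.0224167.
Each month: B ← B·(1+r) − £25.00.
Month 1: interest £12.33; balance after payment £537.33.
Month 2: interest £12.05; balance after payment £524.37.
Month 3: interest £11.75; balance after payment £511.13.
Month 4: interest £11.46; balance after payment £497.59.
Month 5: interest £11.15; balance after payment £483.74.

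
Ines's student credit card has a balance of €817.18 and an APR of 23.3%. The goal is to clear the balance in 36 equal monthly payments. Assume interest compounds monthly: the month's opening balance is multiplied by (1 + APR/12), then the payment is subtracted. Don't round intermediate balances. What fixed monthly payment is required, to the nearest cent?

Monthly rate r = 23.3%/12 = 1.94167% = 0.0194167.
Level-payment amortization: P = B₀·r / (1 − (1+r)^(−n)) = 817.18·0.0194167 / (1 − 1.01942^(−36)).
Denominator 1 − (1+r)^(−36) = 0.499576459.
P = 15.8669 / 0.499576459 ≈ 31.76.

€31.76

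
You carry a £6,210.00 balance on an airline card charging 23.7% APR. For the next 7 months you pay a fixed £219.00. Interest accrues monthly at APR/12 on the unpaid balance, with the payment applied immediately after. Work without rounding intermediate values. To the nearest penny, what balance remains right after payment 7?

Monthly rate r = 23.7%/12 = 1.975% = 0.01975.
Each month: B ← B·(1+r) − £219.00.
Month 1: interest £122.65; balance after payment £6,113.65.
Month 2: interest £120.74; balance after payment £6,015.39.
Month 3: interest £118.80; balance after payment £5,915.20.
Month 4: interest £116.83; balance after payment £5,813.02.
Month 5: interest £114.81; balance after payment £5,708.83.
Month 6: interest £112.75; balance after payment £5,602.58.
Month 7: interest £110.65; balance after payment £5,494.23.

£5,494.23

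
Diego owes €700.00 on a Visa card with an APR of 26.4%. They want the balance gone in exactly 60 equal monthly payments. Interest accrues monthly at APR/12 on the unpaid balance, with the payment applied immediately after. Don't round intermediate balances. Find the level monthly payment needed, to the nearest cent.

€21.12

Monthly rate r = 26.4%/12 = 2.2% = 0.022.
Level-payment amortization: P = B₀·r / (1 − (1+r)^(−n)) = 700.00·0.022 / (1 − 1.022^(−60)).
Denominator 1 − (1+r)^(−60) = 0.729014376.
P = 15.4 / 0.729014376 ≈ 21.12.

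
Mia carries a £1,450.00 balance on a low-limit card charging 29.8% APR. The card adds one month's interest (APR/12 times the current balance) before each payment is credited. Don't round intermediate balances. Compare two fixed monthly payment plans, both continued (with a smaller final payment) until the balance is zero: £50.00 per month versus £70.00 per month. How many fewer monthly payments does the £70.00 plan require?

22 fewer payments

Monthly rate r = 29.8%/12 = 2.48333% = 0.0248333.
At £50.00/mo: n = ⌈−ln(1 − rB₀/P)/ln(1+r)⌉ = 52 payments (last £45.97); total interest = total paid − £1,450.00 = £1,145.97.
At £70.00/mo: 30 payments (last £31.63); total interest £611.63.
Payments saved = 52 − 30 = 22.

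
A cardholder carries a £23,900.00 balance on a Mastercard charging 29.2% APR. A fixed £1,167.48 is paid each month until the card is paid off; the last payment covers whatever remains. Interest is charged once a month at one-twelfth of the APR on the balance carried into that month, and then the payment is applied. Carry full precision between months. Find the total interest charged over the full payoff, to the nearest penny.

£9,581.86

Monthly rate r = 29.2%/12 = 2.43333% = 0.0243333.
Payoff takes n = ⌈−ln(1 − rB₀/P)/ln(1+r)⌉ = ⌈28.676⌉ = 29 payments; the last is £792.42.
Total paid = 28·£1,167.48 + £792.42 = £33,481.86.
Total interest = total paid − principal = £33,481.86 − £23,900.00 = £9,581.86.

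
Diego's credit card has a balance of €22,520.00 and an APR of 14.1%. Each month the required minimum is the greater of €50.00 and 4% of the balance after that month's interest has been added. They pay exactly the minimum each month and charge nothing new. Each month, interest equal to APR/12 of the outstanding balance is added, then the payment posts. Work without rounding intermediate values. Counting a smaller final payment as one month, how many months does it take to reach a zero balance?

Monthly rate r = 14.1%/12 = 1.175% = 0.01175.
While 4% of the post-interest balance exceeds €50.00, each month B ← (B·(1+r))·(1 − 0.04), i.e. B shrinks by the factor (1+r)·0.96 = 0.97128.
This holds for months 1–100. Entering month 101 the balance is €1,221.84; 4% of the post-interest balance is now below €50.00, so the flat €50.00 minimum applies from here.
From month 101 a fixed €50.00 at rate r clears €1,221.84 in 29 more payments. Total: 100 + 29 = 129 months.

129 months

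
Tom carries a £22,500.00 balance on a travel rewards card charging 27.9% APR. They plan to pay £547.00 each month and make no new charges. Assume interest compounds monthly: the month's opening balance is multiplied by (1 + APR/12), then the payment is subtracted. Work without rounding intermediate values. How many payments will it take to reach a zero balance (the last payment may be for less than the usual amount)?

Monthly rate r = 27.9%/12 = 2.325% = 0.02325.
Recurrence: B ← B·(1+r) − £547.00.
Month 1: interest £523.12; balance after payment £22,476.12.
Month 2: interest £522.57; balance after payment £22,451.69.
Closed form: n = −ln(1 − rB₀/P)/ln(1+r) = −ln(0.043647)/ln(1.02325) ≈ 136.253, so the balance reaches zero during payment 137.

137 months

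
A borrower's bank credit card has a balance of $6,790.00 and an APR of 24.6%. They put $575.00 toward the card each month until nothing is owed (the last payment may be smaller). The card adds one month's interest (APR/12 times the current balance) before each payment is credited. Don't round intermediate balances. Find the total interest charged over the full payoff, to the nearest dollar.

Monthly rate r = 24.6%/12 = 2.05% = 0.0205.
Payoff takes n = ⌈−ln(1 − rB₀/P)/ln(1+r)⌉ = ⌈13.659⌉ = 14 payments; the last is $380.15.
Total paid = 13·$575.00 + $380.15 = $7,855.15.
Total interest = total paid − principal = $7,855.15 − $6,790.00 = $1,065.15.

$1,065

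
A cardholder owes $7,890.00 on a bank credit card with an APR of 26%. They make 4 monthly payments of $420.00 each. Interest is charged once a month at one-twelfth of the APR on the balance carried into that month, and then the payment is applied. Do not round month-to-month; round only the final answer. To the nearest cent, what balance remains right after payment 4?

Monthly rate r = 26%/12 = 2.16667% = 0.0216667.
Each month: B ← B·(1+r) − $420.00.
Month 1: interest $170.95; balance after payment $7,640.95.
Month 2: interest $165.55; balance after payment $7,386.50.
Month 3: interest $160.04; balance after payment $7,126.54.
Month 4: interest $154.41; balance after payment $6,860.95.

$6,860.95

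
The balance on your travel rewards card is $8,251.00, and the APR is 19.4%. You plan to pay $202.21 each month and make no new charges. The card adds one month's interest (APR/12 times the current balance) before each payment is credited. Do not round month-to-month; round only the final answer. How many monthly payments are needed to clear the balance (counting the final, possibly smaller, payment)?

Monthly rate r = 19.4%/12 = 1.61667% = 0.0161667.
Recurrence: B ← B·(1+r) − $202.21.
Month 1: interest $133.39; balance after payment $8,182.18.
Month 2: interest $132.28; balance after payment $8,112.25.
Closed form: n = −ln(1 − rB₀/P)/ln(1+r) = −ln(0.34033)/ln(1.01617) ≈ 67.207, so the balance reaches zero during payment 68.

68 months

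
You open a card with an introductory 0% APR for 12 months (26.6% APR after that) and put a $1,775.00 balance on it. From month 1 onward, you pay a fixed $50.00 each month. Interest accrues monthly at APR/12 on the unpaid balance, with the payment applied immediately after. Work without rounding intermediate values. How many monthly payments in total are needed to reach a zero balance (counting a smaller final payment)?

46 payments

Promo months 1–12 at r₀ = 0%/12 = 0; months 13+ at r₁ = 26.6%/12 = 0.0221667.
After month 12 (no interest yet): B = $1,775.00 − 12·$50.00 = $1,175.00.
Then at r₁ with $50.00/mo: n₂ = −ln(1 − r₁·B/P)/ln(1+r₁) ≈ 33.56 → 34 more payments.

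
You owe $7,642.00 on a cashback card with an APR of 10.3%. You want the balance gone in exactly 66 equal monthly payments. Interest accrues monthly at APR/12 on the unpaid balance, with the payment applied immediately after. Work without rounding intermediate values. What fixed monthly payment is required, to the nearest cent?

$152.15

Monthly rate r = 10.3%/12 = 0.858333% = 0.00858333.
Level-payment amortization: P = B₀·r / (1 − (1+r)^(−n)) = 7642.00·0.00858333 / (1 − 1.00858^(−66)).
Denominator 1 − (1+r)^(−66) = 0.431118197.
P = 65.5938 / 0.431118197 ≈ 152.15.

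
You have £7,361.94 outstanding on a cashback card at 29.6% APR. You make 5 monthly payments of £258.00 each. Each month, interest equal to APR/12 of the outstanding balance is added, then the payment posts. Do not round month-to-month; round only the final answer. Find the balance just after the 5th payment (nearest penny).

£6,960.60

Monthly rate r = 29.6%/12 = 2.46667% = 0.0246667.
Each month: B ← B·(1+r) − £258.00.
Month 1: interest £181.59; balance after payment £7,285.53.
Month 2: interest £179.71; balance after payment £7,207.24.
Month 3: interest £177.78; balance after payment £7,127.02.
Month 4: interest £175.80; balance after payment £7,044.82.
Month 5: interest £173.77; balance after payment £6,960.60.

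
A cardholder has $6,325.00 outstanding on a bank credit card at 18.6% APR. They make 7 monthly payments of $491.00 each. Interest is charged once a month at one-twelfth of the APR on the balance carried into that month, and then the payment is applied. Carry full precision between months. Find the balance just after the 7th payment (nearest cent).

Monthly rate r = 18.6%/12 = 1.55% = 0.0155.
Each month: B ← B·(1+r) − $491.00.
Month 1: interest $98.04; balance after payment $5,932.04.
Month 2: interest $91.95; balance after payment $5,532.98.
Month 3: interest $85.76; balance after payment $5,127.75.
Month 4: interest $79.48; balance after payment $4,716.23.
Month 5: interest $73.10; balance after payment $4,298.33.
Month 6: interest $66.62; balance after payment $3,873.95.
Month 7: interest $60.05; balance after payment $3,443.00.

$3,443.00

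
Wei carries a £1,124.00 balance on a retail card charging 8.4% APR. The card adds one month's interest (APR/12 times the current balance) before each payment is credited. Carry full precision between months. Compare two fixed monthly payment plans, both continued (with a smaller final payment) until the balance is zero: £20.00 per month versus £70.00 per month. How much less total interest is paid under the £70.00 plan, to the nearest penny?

£236.72

Monthly rate r = 8.4%/12 = 0.7% = 0.007.
At £20.00/mo: n = ⌈−ln(1 − rB₀/P)/ln(1+r)⌉ = 72 payments (last £13.25); total interest = total paid − £1,124.00 = £309.25.
At £70.00/mo: 18 payments (last £6.53); total interest £72.53.
Interest saved = £309.25 − £72.53 = £236.72.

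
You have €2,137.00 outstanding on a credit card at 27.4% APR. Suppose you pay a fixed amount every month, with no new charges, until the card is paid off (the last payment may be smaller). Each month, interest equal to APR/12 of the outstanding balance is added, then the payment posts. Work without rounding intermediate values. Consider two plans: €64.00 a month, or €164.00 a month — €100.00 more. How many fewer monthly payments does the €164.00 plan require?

48 fewer payments

Monthly rate r = 27.4%/12 = 2.28333% = 0.0228333.
At €64.00/mo: n = ⌈−ln(1 − rB₀/P)/ln(1+r)⌉ = 64 payments (last €42.47); total interest = total paid − €2,137.00 = €1,937.47.
At €164.00/mo: 16 payments (last €105.78); total interest €428.78.
Payments saved = 64 − 16 = 48.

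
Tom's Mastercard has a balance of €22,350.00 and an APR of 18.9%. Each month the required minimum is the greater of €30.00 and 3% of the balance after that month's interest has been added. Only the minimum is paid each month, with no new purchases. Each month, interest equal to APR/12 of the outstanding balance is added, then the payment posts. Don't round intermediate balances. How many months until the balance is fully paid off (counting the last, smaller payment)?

258 months

Monthly rate r = 18.9%/12 = 1.575% = 0.01575.
While 3% of the post-interest balance exceeds €30.00, each month B ← (B·(1+r))·(1 − 0.03), i.e. B shrinks by the factor (1+r)·0.97 = 0.98528.
This holds for months 1–211. Entering month 212 the balance is €977.54; 3% of the post-interest balance is now below €30.00, so the flat €30.00 minimum applies from here.
From month 212 a fixed €30.00 at rate r clears €977.54 in 47 more payments. Total: 211 + 47 = 258 months.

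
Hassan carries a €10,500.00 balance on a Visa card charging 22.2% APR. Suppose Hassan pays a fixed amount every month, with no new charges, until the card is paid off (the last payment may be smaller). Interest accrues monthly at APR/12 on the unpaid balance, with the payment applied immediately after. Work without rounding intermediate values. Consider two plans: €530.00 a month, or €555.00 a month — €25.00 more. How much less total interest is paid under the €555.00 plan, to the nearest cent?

Monthly rate r = 22.2%/12 = 1.85% = 0.0185.
At €530.00/mo: n = ⌈−ln(1 − rB₀/P)/ln(1+r)⌉ = 25 payments (last €479.43); total interest = total paid − €10,500.00 = €2,699.43.
At €555.00/mo: 24 payments (last €278.94); total interest €2,543.94.
Interest saved = €2,699.43 − €2,543.94 = €155.49.

€155.49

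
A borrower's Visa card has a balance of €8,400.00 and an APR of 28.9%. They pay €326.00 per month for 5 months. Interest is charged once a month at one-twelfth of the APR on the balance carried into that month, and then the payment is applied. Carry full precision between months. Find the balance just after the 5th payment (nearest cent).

€7,750.98

Monthly rate r = 28.9%/12 = 2.40833% = 0.0240833.
Each month: B ← B·(1+r) − €326.00.
Month 1: interest €202.30; balance after payment €8,276.30.
Month 2: interest €199.32; balance after payment €8,149.62.
Month 3: interest €196.27; balance after payment €8,019.89.
Month 4: interest €193.15; balance after payment €7,887.04.
Month 5: interest €189.95; balance after payment €7,750.98.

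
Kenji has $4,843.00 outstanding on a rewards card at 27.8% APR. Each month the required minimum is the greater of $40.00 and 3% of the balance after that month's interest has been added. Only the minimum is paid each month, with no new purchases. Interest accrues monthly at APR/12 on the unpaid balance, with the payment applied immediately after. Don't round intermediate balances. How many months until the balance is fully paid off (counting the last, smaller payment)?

236 months

Monthly rate r = 27.8%/12 = 2.31667% = 0.0231667.
While 3% of the post-interest balance exceeds $40.00, each month B ← (B·(1+r))·(1 − 0.03), i.e. B shrinks by the factor (1+r)·0.97 = 0.99247.
This holds for months 1–174. Entering month 175 the balance is $1,300.37; 3% of the post-interest balance is now below $40.00, so the flat $40.00 minimum applies from here.
From month 175 a fixed $40.00 at rate r clears $1,300.37 in 62 more payments. Total: 174 + 62 = 236 months.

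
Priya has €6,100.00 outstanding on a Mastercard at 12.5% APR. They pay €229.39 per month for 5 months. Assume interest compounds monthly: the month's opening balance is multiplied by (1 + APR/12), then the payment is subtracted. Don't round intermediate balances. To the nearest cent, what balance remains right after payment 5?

Monthly rate r = 12.5%/12 = 1.04167% = 0.0104167.
Each month: B ← B·(1+r) − €229.39.
Month 1: interest €63.54; balance after payment €5,934.15.
Month 2: interest €61.81; balance after payment €5,766.58.
Month 3: interest €60.07; balance after payment €5,597.25.
Month 4: interest €58.30; balance after payment €5,426.17.
Month 5: interest €56.52; balance after payment €5,253.30.

€5,253.30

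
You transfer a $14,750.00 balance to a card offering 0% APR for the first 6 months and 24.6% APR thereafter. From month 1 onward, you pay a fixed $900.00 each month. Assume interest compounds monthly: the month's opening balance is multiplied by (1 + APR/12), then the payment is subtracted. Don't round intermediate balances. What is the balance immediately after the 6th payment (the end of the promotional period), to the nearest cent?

Promo months 1–6 at r₀ = 0%/12 = 0; months 7+ at r₁ = 24.6%/12 = 0.0205.
After month 6 (no interest yet): B = $14,750.00 − 6·$900.00 = $9,350.00.

$9,350.00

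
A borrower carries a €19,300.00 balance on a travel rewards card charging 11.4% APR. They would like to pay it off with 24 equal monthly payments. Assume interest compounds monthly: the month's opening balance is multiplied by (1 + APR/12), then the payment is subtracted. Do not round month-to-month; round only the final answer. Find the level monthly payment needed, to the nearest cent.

€903.12

Monthly rate r = 11.4%/12 = 0.95% = 0.0095.
Level-payment amortization: P = B₀·r / (1 − (1+r)^(−n)) = 19300.00·0.0095 / (1 − 1.0095^(−24)).
Denominator 1 − (1+r)^(−24) = 0.203018498.
P = 183.35 / 0.203018498 ≈ 903.12.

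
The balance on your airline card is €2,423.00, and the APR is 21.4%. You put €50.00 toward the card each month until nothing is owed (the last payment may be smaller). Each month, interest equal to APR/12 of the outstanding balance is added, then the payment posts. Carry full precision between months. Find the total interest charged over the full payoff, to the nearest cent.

Monthly rate r = 21.4%/12 = 1.78333% = 0.0178333.
Payoff takes n = ⌈−ln(1 − rB₀/P)/ln(1+r)⌉ = ⌈112.954⌉ = 113 payments; the last is €47.72.
Total paid = 112·€50.00 + €47.72 = €5,647.72.
Total interest = total paid − principal = €5,647.72 − €2,423.00 = €3,224.72.

€3,224.72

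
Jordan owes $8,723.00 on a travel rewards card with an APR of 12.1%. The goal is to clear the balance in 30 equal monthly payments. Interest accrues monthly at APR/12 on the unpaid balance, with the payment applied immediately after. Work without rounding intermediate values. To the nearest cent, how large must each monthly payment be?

$338.41

Monthly rate r = 12.1%/12 = 1.00833% = 0.0100833.
Level-payment amortization: P = B₀·r / (1 − (1+r)^(−n)) = 8723.00·0.0100833 / (1 − 1.01008^(−30)).
Denominator 1 − (1+r)^(−30) = 0.259911179.
P = 87.9569 / 0.259911179 ≈ 338.41.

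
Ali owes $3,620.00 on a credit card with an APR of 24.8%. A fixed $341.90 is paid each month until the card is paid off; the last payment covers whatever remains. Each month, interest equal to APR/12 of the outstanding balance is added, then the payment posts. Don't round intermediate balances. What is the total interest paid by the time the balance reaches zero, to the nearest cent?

$507.65

Monthly rate r = 24.8%/12 = 2.06667% = 0.0206667.
Payoff takes n = ⌈−ln(1 − rB₀/P)/ln(1+r)⌉ = ⌈12.072⌉ = 13 payments; the last is $24.85.
Total paid = 12·$341.90 + $24.85 = $4,127.65.
Total interest = total paid − principal = $4,127.65 − $3,620.00 = $507.65.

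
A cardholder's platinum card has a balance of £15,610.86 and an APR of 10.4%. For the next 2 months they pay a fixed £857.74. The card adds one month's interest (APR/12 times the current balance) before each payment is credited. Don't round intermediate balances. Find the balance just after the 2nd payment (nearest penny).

£14,159.71

Monthly rate r = 10.4%/12 = 0.866667% = 0.00866667.
Each month: B ← B·(1+r) − £857.74.
Month 1: interest £135.29; balance after payment £14,888.41.
Month 2: interest £129.03; balance after payment £14,159.71.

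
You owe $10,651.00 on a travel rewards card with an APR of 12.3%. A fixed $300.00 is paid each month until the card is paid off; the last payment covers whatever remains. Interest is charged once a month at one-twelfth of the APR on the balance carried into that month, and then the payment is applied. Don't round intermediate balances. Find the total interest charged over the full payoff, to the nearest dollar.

Monthly rate r = 12.3%/12 = 1.025% = 0.01025.
Payoff takes n = ⌈−ln(1 − rB₀/P)/ln(1+r)⌉ = ⌈44.364⌉ = 45 payments; the last is $109.48.
Total paid = 44·$300.00 + $109.48 = $13,309.48.
Total interest = total paid − principal = $13,309.48 − $10,651.00 = $2,658.48.

$2,658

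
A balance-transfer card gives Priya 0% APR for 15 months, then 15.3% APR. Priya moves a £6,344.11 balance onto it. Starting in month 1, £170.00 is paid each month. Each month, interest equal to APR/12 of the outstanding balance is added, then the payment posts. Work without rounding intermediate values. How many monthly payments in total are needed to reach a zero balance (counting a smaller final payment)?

42 months

Promo months 1–15 at r₀ = 0%/12 = 0; months 16+ at r₁ = 15.3%/12 = 0.01275.
After month 15 (no interest yet): B = £6,344.11 − 15·£170.00 = £3,794.11.
Then at r₁ with £170.00/mo: n₂ = −ln(1 − r₁·B/P)/ln(1+r₁) ≈ 26.43 → 27 more payments.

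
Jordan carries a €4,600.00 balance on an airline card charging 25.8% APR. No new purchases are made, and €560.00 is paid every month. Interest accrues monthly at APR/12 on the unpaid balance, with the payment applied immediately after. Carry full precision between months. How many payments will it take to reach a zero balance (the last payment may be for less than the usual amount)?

Monthly rate r = 25.8%/12 = 2.15% = 0.0215.
Recurrence: B ← B·(1+r) − €560.00.
Month 1: interest €98.90; balance after payment €4,138.90.
Month 2: interest €88.99; balance after payment €3,667.89.
Closed form: n = −ln(1 − rB₀/P)/ln(1+r) = −ln(0.82339)/ln(1.0215) ≈ 9.135, so the balance reaches zero during payment 10.

10 months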